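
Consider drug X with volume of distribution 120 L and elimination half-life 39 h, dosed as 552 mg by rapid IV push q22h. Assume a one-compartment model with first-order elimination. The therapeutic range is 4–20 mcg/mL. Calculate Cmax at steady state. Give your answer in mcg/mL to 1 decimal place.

14.2 mcg/mL

k = ln2/t½ = ln2/39 ≈ 0.017773 h⁻¹; fraction remaining f = e^(−kτ) = e^(−0.017773×22) ≈ 0.6764.
At steady state, accumulation factor R = 1/(1 − e^(−kτ)) ≈ 3.0902.
Single-dose peak C₀ = D/Vd = 552/120 ≈ 4.600 mcg/mL.
Cmax,ss = C₀/(1 − f) ≈ 4.600/0.3236 ≈ 14.215 mcg/mL.
Peak 14.2 mcg/mL vs MTC 20 mcg/mL: below toxic threshold.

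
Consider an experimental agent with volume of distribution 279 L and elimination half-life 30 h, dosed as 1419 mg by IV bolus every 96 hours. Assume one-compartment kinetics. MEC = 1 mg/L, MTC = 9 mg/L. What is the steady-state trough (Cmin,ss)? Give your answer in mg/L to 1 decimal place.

0.6 mg/L

k = ln2/t½ = ln2/30 ≈ 0.023105 h⁻¹; fraction remaining f = e^(−kτ) = e^(−0.023105×96) ≈ 0.1088.
Accumulation ratio R = 1/(1 − f) ≈ 1/0.8912 ≈ 1.1221.
Single-dose peak C₀ = D/Vd = 1419/279 ≈ 5.086 mg/L.
Cmax,ss = C₀/(1 − f) ≈ 5.086/0.8912 ≈ 5.707 mg/L.
Steady-state trough Cmin,ss = Cmax,ss·f ≈ 5.707 × 0.1088 ≈ 0.621 mg/L.
Trough 0.6 mg/L vs MEC 1 mg/L: subtherapeutic.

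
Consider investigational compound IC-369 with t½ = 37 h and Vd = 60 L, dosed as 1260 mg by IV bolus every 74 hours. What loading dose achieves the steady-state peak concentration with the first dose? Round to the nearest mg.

f = (1/2)^(74/37) ≈ 0.250000; accumulation ratio R = 1/(1−f) ≈ 1.33333.
Loading dose to hit Cmax,ss on first dose: D_load = D_maint·R ≈ 1260 × 1.33333 ≈ 1680.00 mg.

1680 mg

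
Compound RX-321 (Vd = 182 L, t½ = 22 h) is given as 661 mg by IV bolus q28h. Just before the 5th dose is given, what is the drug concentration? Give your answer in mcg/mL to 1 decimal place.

2.5 mcg/mL

f = (1/2)^(τ/t½) = (1/2)^(28/22) ≈ 0.4139.
C₀ = D/Vd = 661/182 ≈ 3.632 mcg/mL.
Before the 5th dose, 4 doses have been given. Superposition: Cmin = C₀·(f + f² + … + f^4).
≈ 3.632 × (0.4139 + 0.1713 + 0.0709 + 0.0293) ≈ 3.632 × 0.6854 ≈ 2.489 mcg/mL.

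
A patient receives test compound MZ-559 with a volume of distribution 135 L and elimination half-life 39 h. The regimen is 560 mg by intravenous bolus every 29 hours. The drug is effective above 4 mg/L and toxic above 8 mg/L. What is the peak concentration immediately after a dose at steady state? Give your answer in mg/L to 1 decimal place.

10.3 mg/L

k = ln2/t½ = ln2/39 ≈ 0.017773 h⁻¹; fraction remaining f = e^(−kτ) = e^(−0.017773×29) ≈ 0.5973.
Accumulation ratio R = 1/(1 − f) ≈ 1/0.4027 ≈ 2.4832.
Each bolus raises the concentration by D/Vd = 560/135 ≈ 4.148 mg/L.
Steady-state peak Cmax,ss = C₀·R ≈ 4.148 × 2.4832 ≈ 10.300 mg/L.
Peak 10.3 mg/L vs MTC 8 mg/L: exceeds toxic threshold.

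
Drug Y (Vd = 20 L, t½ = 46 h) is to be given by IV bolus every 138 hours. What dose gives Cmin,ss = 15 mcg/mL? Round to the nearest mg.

2100 mg

τ/t½ = 138/46 ≈ 3, so f = (1/2)^(138/46) ≈ 0.125000.
Cmin,ss = (D/Vd)·f/(1−f), so D = Cmin,ss·Vd·(1−f)/f.
D = 15 × 20 × (1−f)/f ≈ 15 × 20 × 7.00000 ≈ 2100.00 mg.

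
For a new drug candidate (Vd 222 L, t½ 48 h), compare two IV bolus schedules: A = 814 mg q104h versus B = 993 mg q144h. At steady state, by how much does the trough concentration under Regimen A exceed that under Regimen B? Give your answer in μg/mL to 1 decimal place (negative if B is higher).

Regimen A: f = (1/2)^(104/48) ≈ 0.2227; Cmin,ss = (814/222)·f/(1−f) ≈ 1.051 μg/mL.
Regimen B: f = (1/2)^(144/48) ≈ 0.1250; Cmin,ss = (993/222)·f/(1−f) ≈ 0.639 μg/mL.
Difference ≈ 1.051 − 0.639 ≈ 0.412 μg/mL.

0.4 μg/mL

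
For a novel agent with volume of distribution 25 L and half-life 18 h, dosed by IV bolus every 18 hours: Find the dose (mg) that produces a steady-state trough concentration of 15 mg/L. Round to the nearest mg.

τ/t½ = 18/18 ≈ 1, so f = (1/2)^(18/18) ≈ 0.500000.
Cmin,ss = (D/Vd)·f/(1−f), so D = Cmin,ss·Vd·(1−f)/f.
D = 15 × 25 × (1−f)/f ≈ 15 × 25 × 1.00000 ≈ 375.00 mg.

375 mg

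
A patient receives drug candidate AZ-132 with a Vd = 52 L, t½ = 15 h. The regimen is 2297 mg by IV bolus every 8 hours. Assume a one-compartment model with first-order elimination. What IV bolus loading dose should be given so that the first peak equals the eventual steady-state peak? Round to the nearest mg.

7433 mg

f = (1/2)^(8/15) ≈ 0.690956; accumulation ratio R = 1/(1−f) ≈ 3.23579.
Loading dose to hit Cmax,ss on first dose: D_load = D_maint·R ≈ 2297 × 3.23579 ≈ 7432.61 mg.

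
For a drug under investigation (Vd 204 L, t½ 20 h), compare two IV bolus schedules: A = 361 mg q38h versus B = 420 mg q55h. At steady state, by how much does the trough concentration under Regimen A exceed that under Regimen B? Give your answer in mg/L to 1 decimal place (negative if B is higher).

0.3 mg/L

Regimen A: f = (1/2)^(38/20) ≈ 0.2679; Cmin,ss = (361/204)·f/(1−f) ≈ 0.648 mg/L.
Regimen B: f = (1/2)^(55/20) ≈ 0.1487; Cmin,ss = (420/204)·f/(1−f) ≈ 0.360 mg/L.
Difference ≈ 0.648 − 0.360 ≈ 0.288 mg/L.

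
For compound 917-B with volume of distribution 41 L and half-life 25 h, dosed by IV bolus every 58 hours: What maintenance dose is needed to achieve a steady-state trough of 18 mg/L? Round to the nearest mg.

τ/t½ = 58/25 ≈ 2.32, so f = (1/2)^(58/25) ≈ 0.200267.
Cmin,ss = (D/Vd)·f/(1−f), so D = Cmin,ss·Vd·(1−f)/f.
D = 18 × 41 × (1−f)/f ≈ 18 × 41 × 3.99333 ≈ 2947.08 mg.

2947 mg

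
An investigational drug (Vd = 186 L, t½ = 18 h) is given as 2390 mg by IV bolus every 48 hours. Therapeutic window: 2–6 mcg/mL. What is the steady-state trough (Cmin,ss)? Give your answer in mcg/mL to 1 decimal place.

2.4 mcg/mL

Over one 48-h interval, 48/18 ≈ 2.6667 half-lives elapse, leaving f ≈ 0.1575 of each dose.
Accumulation ratio R = 1/(1 − f) ≈ 1/0.8425 ≈ 1.1869.
Single-dose peak C₀ = D/Vd = 2390/186 ≈ 12.849 mcg/mL.
Steady-state peak Cmax,ss = C₀·R ≈ 12.849 × 1.1869 ≈ 15.250 mcg/mL.
Steady-state trough Cmin,ss = Cmax,ss·f ≈ 15.250 × 0.1575 ≈ 2.402 mcg/mL.
Trough 2.4 mcg/mL vs MEC 2 mcg/mL: adequate.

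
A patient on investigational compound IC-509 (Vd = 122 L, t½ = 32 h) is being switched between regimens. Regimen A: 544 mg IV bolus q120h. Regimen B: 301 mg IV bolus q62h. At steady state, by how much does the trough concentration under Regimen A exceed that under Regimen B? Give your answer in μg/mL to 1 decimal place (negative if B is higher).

-0.5 μg/mL

Regimen A: f = (1/2)^(120/32) ≈ 0.0743; Cmin,ss = (544/122)·f/(1−f) ≈ 0.358 μg/mL.
Regimen B: f = (1/2)^(62/32) ≈ 0.2611; Cmin,ss = (301/122)·f/(1−f) ≈ 0.872 μg/mL.
Difference ≈ 0.358 − 0.872 ≈ -0.514 μg/mL.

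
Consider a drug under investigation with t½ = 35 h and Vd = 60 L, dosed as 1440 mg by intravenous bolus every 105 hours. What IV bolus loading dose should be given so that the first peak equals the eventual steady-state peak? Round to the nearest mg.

f = (1/2)^(105/35) ≈ 0.125000; accumulation ratio R = 1/(1−f) ≈ 1.14286.
Loading dose to hit Cmax,ss on first dose: D_load = D_maint·R ≈ 1440 × 1.14286 ≈ 1645.72 mg.

1646 mg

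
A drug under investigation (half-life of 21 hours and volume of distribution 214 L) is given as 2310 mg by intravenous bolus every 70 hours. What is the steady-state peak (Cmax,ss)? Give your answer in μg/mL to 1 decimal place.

k = ln2/t½ = ln2/21 ≈ 0.033007 h⁻¹; fraction remaining f = e^(−kτ) = e^(−0.033007×70) ≈ 0.0992.
At steady state, accumulation factor R = 1/(1 − e^(−kτ)) ≈ 1.1101.
Single-dose peak C₀ = D/Vd = 2310/214 ≈ 10.794 μg/mL.
Steady-state peak Cmax,ss = C₀·R ≈ 10.794 × 1.1101 ≈ 11.982 μg/mL.

12.0 μg/mL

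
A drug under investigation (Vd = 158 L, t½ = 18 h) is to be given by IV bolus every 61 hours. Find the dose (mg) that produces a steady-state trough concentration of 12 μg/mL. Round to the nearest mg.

17965 mg

τ/t½ = 61/18 ≈ 3.3889, so f = (1/2)^(61/18) ≈ 0.095465.
Cmin,ss = (D/Vd)·f/(1−f), so D = Cmin,ss·Vd·(1−f)/f.
D = 12 × 158 × (1−f)/f ≈ 12 × 158 × 9.47504 ≈ 17964.68 mg.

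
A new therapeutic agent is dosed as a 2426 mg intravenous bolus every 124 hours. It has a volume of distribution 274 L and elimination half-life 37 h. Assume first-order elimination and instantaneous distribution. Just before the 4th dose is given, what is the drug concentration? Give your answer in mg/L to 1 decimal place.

1.0 mg/L

f = (1/2)^(τ/t½) = (1/2)^(124/37) ≈ 0.0980.
C₀ = D/Vd = 2426/274 ≈ 8.854 mg/L.
Before the 4th dose, 3 doses have been given. Superposition: Cmin = C₀·(f + f² + … + f^3).
≈ 8.854 × (0.0980 + 0.0096 + 0.0009) ≈ 8.854 × 0.1085 ≈ 0.961 mg/L.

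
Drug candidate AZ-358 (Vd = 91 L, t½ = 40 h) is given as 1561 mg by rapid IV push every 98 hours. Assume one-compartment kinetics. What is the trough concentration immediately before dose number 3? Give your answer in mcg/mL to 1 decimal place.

3.7 mcg/mL

f = (1/2)^(τ/t½) = (1/2)^(98/40) ≈ 0.1830.
C₀ = D/Vd = 1561/91 ≈ 17.154 mcg/mL.
Before the 3rd dose, 2 doses have been given. Superposition: Cmin = C₀·(f + f²).
≈ 17.154 × (0.1830 + 0.0335) ≈ 17.154 × 0.2165 ≈ 3.714 mcg/mL.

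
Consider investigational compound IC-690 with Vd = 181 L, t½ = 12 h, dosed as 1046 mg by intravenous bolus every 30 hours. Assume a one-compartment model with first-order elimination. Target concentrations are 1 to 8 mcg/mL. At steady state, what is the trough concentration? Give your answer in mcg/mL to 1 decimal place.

1.2 mcg/mL

k = ln2/t½ = ln2/12 ≈ 0.057762 h⁻¹; fraction remaining f = e^(−kτ) = e^(−0.057762×30) ≈ 0.1768.
At steady state, accumulation factor R = 1/(1 − e^(−kτ)) ≈ 1.2148.
Each bolus raises the concentration by D/Vd = 1046/181 ≈ 5.779 mcg/mL.
Steady-state peak Cmax,ss = C₀·R ≈ 5.779 × 1.2148 ≈ 7.020 mcg/mL.
Steady-state trough Cmin,ss = Cmax,ss·f ≈ 7.020 × 0.1768 ≈ 1.241 mcg/mL.
Trough 1.2 mcg/mL vs MEC 1 mcg/mL: adequate.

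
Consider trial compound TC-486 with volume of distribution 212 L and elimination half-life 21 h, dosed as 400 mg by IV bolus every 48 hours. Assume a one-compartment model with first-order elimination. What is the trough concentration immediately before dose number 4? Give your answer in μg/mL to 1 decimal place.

f = (1/2)^(τ/t½) = (1/2)^(48/21) ≈ 0.2051.
C₀ = D/Vd = 400/212 ≈ 1.887 μg/mL.
Before the 4th dose, 3 doses have been given. Superposition: Cmin = C₀·(f + f² + … + f^3).
≈ 1.887 × (0.2051 + 0.0421 + 0.0086) ≈ 1.887 × 0.2558 ≈ 0.483 μg/mL.

0.5 μg/mL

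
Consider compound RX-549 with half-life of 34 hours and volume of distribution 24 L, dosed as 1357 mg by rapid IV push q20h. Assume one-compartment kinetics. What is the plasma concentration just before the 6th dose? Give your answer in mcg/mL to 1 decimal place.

f = (1/2)^(τ/t½) = (1/2)^(20/34) ≈ 0.6652.
C₀ = D/Vd = 1357/24 ≈ 56.542 mcg/mL.
Before the 6th dose, 5 doses have been given. Superposition: Cmin = C₀·(f + f² + … + f^5).
≈ 56.542 × (0.6652 + 0.4425 + 0.2943 + 0.1958 + 0.1302) ≈ 56.542 × 1.7280 ≈ 97.705 mcg/mL.

97.7 mcg/mL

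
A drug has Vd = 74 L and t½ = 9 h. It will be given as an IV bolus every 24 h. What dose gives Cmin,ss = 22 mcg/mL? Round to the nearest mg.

8709 mg

τ/t½ = 24/9 ≈ 2.6667, so f = (1/2)^(24/9) ≈ 0.157490.
Cmin,ss = (D/Vd)·f/(1−f), so D = Cmin,ss·Vd·(1−f)/f.
D = 22 × 74 × (1−f)/f ≈ 22 × 74 × 5.34961 ≈ 8709.17 mg.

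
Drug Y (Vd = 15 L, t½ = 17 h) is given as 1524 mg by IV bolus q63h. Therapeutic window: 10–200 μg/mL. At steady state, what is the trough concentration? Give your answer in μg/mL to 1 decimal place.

8.4 μg/mL

Over one 63-h interval, 63/17 ≈ 3.7059 half-lives elapse, leaving f ≈ 0.0766 of each dose.
Accumulation ratio R = 1/(1 − f) ≈ 1/0.9234 ≈ 1.0830.
Single-dose peak C₀ = D/Vd = 1524/15 ≈ 101.600 μg/mL.
Steady-state peak Cmax,ss = C₀·R ≈ 101.600 × 1.0830 ≈ 110.033 μg/mL.
One interval later, Cmin,ss = Cmax,ss·e^(−kτ) ≈ 110.033 × 0.0766 ≈ 8.429 μg/mL.
Trough 8.4 μg/mL vs MEC 10 μg/mL: subtherapeutic.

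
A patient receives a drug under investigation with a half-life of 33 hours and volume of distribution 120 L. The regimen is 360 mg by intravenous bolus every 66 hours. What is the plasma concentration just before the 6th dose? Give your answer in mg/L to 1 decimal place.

f = (1/2)^(τ/t½) = (1/2)^(66/33) ≈ 0.2500.
C₀ = D/Vd = 360/120 ≈ 3.000 mg/L.
Before the 6th dose, 5 doses have been given. Superposition: Cmin = C₀·(f + f² + … + f^5).
≈ 3.000 × (0.2500 + 0.0625 + 0.0156 + 0.0039 + 0.0010) ≈ 3.000 × 0.3330 ≈ 0.999 mg/L.

1.0 mg/L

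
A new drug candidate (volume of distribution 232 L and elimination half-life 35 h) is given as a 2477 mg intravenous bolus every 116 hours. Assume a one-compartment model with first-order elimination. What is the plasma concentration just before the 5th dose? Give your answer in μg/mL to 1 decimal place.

f = (1/2)^(τ/t½) = (1/2)^(116/35) ≈ 0.1005.
C₀ = D/Vd = 2477/232 ≈ 10.677 μg/mL.
Before the 5th dose, 4 doses have been given. Superposition: Cmin = C₀·(f + f² + … + f^4).
≈ 10.677 × (0.1005 + 0.0101 + 0.0010 + 0.0001) ≈ 10.677 × 0.1117 ≈ 1.193 μg/mL.

1.2 μg/mL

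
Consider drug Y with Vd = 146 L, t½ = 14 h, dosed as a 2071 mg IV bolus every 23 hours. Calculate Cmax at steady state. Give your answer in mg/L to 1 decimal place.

k = ln2/t½ = ln2/14 ≈ 0.049511 h⁻¹; fraction remaining f = e^(−kτ) = e^(−0.049511×23) ≈ 0.3202.
At steady state, accumulation factor R = 1/(1 − e^(−kτ)) ≈ 1.4710.
Each bolus raises the concentration by D/Vd = 2071/146 ≈ 14.185 mg/L.
Steady-state peak Cmax,ss = C₀·R ≈ 14.185 × 1.4710 ≈ 20.866 mg/L.

20.9 mg/L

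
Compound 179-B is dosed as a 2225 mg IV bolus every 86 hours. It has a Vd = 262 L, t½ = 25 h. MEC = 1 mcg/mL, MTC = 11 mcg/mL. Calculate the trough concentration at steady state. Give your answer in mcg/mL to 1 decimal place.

0.9 mcg/mL

τ/t½ = 86/25 ≈ 3.44, so fraction remaining f = (1/2)^(86/25) ≈ 0.0921.
At steady state, accumulation factor R = 1/(1 − e^(−kτ)) ≈ 1.1014.
Single-dose peak C₀ = D/Vd = 2225/262 ≈ 8.492 mcg/mL.
Steady-state peak Cmax,ss = C₀·R ≈ 8.492 × 1.1014 ≈ 9.353 mcg/mL.
Steady-state trough Cmin,ss = Cmax,ss·f ≈ 9.353 × 0.0921 ≈ 0.861 mcg/mL.
Trough 0.9 mcg/mL vs MEC 1 mcg/mL: subtherapeutic.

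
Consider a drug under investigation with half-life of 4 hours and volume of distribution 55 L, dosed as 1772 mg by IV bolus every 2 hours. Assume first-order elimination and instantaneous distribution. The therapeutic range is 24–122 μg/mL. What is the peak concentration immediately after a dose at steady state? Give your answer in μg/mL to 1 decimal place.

Over one 2-h interval, 2/4 ≈ 0.5 half-lives elapse, leaving f ≈ 0.7071 of each dose.
Accumulation ratio R = 1/(1 − f) ≈ 1/0.2929 ≈ 3.4141.
Each bolus raises the concentration by D/Vd = 1772/55 ≈ 32.218 μg/mL.
Cmax,ss = C₀/(1 − f) ≈ 32.218/0.2929 ≈ 109.997 μg/mL.
Peak 110.0 μg/mL vs MTC 122 μg/mL: below toxic threshold.

110.0 μg/mL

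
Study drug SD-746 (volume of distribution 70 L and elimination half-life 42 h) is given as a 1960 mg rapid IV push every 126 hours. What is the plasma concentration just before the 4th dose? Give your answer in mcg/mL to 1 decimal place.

4.0 mcg/mL

f = (1/2)^(τ/t½) = (1/2)^(126/42) ≈ 0.1250.
C₀ = D/Vd = 1960/70 ≈ 28.000 mcg/mL.
Before the 4th dose, 3 doses have been given. Superposition: Cmin = C₀·(f + f² + … + f^3).
≈ 28.000 × (0.1250 + 0.0156 + 0.0020) ≈ 28.000 × 0.1426 ≈ 3.993 mcg/mL.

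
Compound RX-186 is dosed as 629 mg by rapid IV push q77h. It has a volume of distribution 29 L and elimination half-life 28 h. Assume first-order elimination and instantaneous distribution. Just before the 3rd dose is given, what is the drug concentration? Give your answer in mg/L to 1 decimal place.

f = (1/2)^(τ/t½) = (1/2)^(77/28) ≈ 0.1487.
C₀ = D/Vd = 629/29 ≈ 21.690 mg/L.
Before the 3rd dose, 2 doses have been given. Superposition: Cmin = C₀·(f + f²).
≈ 21.690 × (0.1487 + 0.0221) ≈ 21.690 × 0.1708 ≈ 3.705 mg/L.

3.7 mg/L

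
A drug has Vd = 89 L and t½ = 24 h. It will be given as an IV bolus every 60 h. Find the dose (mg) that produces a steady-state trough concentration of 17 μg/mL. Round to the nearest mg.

τ/t½ = 60/24 ≈ 2.5, so f = (1/2)^(60/24) ≈ 0.176777.
Cmin,ss = (D/Vd)·f/(1−f), so D = Cmin,ss·Vd·(1−f)/f.
D = 17 × 89 × (1−f)/f ≈ 17 × 89 × 4.65684 ≈ 7045.80 mg.

7046 mg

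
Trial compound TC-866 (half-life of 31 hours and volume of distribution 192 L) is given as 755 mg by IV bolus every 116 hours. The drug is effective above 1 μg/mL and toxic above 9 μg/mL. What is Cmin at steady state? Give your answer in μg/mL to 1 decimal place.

0.3 μg/mL

k = ln2/t½ = ln2/31 ≈ 0.022360 h⁻¹; fraction remaining f = e^(−kτ) = e^(−0.022360×116) ≈ 0.0747.
Each bolus raises the concentration by D/Vd = 755/192 ≈ 3.932 μg/mL.
Steady-state trough Cmin,ss = C₀·f/(1−f) ≈ 3.932 × 0.0747/0.9253 ≈ 0.317 μg/mL.
Trough 0.3 μg/mL vs MEC 1 μg/mL: subtherapeutic.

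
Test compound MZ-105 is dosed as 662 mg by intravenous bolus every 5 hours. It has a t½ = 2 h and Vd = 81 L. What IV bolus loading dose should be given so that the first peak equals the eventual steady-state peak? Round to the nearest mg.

804 mg

f = (1/2)^(5/2) ≈ 0.176777; accumulation ratio R = 1/(1−f) ≈ 1.21474.
Loading dose to hit Cmax,ss on first dose: D_load = D_maint·R ≈ 662 × 1.21474 ≈ 804.16 mg.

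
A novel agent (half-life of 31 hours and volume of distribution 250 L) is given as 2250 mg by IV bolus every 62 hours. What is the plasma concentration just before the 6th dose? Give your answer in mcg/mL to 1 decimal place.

3.0 mcg/mL

f = (1/2)^(τ/t½) = (1/2)^(62/31) ≈ 0.2500.
C₀ = D/Vd = 2250/250 ≈ 9.000 mcg/mL.
Before the 6th dose, 5 doses have been given. Superposition: Cmin = C₀·(f + f² + … + f^5).
≈ 9.000 × (0.2500 + 0.0625 + 0.0156 + 0.0039 + 0.0010) ≈ 9.000 × 0.3330 ≈ 2.997 mcg/mL.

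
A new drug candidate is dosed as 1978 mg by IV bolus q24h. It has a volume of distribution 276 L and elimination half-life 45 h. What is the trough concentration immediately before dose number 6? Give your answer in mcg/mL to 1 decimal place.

13.5 mcg/mL

f = (1/2)^(τ/t½) = (1/2)^(24/45) ≈ 0.6910.
C₀ = D/Vd = 1978/276 ≈ 7.167 mcg/mL.
Before the 6th dose, 5 doses have been given. Superposition: Cmin = C₀·(f + f² + … + f^5).
≈ 7.167 × (0.6910 + 0.4775 + 0.3299 + 0.2280 + 0.1575) ≈ 7.167 × 1.8839 ≈ 13.502 mcg/mL.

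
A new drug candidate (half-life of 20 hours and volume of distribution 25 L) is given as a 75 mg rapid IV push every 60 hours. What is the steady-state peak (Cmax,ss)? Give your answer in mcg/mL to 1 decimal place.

τ = 60 h = 3 half-lives, so f = (1/2)^3 = 0.125.
Accumulation ratio R = 1/(1 − f) = 1/0.875 = 8/7.
Single-dose peak C₀ = D/Vd = 75/25 = 3 mcg/mL.
Steady-state peak Cmax,ss = C₀·R = 3 × 8/7 ≈ 3.429 mcg/mL.

3.4 mcg/mL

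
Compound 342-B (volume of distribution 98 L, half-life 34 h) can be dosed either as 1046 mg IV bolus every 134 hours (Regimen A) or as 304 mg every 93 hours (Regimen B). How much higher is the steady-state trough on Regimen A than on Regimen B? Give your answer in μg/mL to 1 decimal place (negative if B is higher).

0.2 μg/mL

Regimen A: f = (1/2)^(134/34) ≈ 0.0651; Cmin,ss = (1046/98)·f/(1−f) ≈ 0.743 μg/mL.
Regimen B: f = (1/2)^(93/34) ≈ 0.1502; Cmin,ss = (304/98)·f/(1−f) ≈ 0.548 μg/mL.
Difference ≈ 0.743 − 0.548 ≈ 0.195 μg/mL.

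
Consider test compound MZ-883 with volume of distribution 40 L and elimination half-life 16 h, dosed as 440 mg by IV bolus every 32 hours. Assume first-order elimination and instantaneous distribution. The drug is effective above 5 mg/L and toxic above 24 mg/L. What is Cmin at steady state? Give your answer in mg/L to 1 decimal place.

3.7 mg/L

τ = 32 h = 2 half-lives, so f = (1/2)^2 = 0.25.
At steady state, R = 1/(1 − 0.25) = 4/3.
Single-dose peak C₀ = D/Vd = 440/40 = 11 mg/L.
Steady-state peak Cmax,ss = C₀·R = 11 × 4/3 ≈ 14.667 mg/L.
Steady-state trough Cmin,ss = Cmax,ss·f ≈ 14.667 × 0.25 ≈ 3.667 mg/L.
Trough 3.7 mg/L vs MEC 5 mg/L: subtherapeutic.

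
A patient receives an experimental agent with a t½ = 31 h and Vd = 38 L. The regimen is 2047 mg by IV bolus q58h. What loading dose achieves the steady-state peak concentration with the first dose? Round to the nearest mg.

f = (1/2)^(58/31) ≈ 0.273390; accumulation ratio R = 1/(1−f) ≈ 1.37625.
Loading dose to hit Cmax,ss on first dose: D_load = D_maint·R ≈ 2047 × 1.37625 ≈ 2817.18 mg.

2817 mg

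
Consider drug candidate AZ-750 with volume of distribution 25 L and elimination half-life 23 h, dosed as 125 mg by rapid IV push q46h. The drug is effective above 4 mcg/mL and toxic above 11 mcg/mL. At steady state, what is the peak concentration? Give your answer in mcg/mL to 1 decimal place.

τ = 46 h = 2 half-lives, so f = (1/2)^2 = 0.25.
Accumulation ratio R = 1/(1 − f) = 1/0.75 = 4/3.
Single-dose peak C₀ = D/Vd = 125/25 = 5 mcg/mL.
Steady-state peak Cmax,ss = C₀·R = 5 × 4/3 ≈ 6.667 mcg/mL.
Peak 6.7 mcg/mL vs MTC 11 mcg/mL: below toxic threshold.

6.7 mcg/mL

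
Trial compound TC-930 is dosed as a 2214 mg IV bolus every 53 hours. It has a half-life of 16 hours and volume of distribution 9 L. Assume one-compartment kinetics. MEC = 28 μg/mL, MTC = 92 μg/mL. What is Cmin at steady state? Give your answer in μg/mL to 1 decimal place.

27.5 μg/mL

k = ln2/t½ = ln2/16 ≈ 0.043322 h⁻¹; fraction remaining f = e^(−kτ) = e^(−0.043322×53) ≈ 0.1007.
Accumulation ratio R = 1/(1 − f) ≈ 1/0.8993 ≈ 1.1120.
Each bolus raises the concentration by D/Vd = 2214/9 ≈ 246.000 μg/mL.
Steady-state peak Cmax,ss = C₀·R ≈ 246.000 × 1.1120 ≈ 273.552 μg/mL.
One interval later, Cmin,ss = Cmax,ss·e^(−kτ) ≈ 273.552 × 0.1007 ≈ 27.547 μg/mL.
Trough 27.5 μg/mL vs MEC 28 μg/mL: subtherapeutic.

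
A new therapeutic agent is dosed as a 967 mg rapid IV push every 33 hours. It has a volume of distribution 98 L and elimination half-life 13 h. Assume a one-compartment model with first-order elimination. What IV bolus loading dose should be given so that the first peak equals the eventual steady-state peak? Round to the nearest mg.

f = (1/2)^(33/13) ≈ 0.172126; accumulation ratio R = 1/(1−f) ≈ 1.20791.
Loading dose to hit Cmax,ss on first dose: D_load = D_maint·R ≈ 967 × 1.20791 ≈ 1168.05 mg.

1168 mg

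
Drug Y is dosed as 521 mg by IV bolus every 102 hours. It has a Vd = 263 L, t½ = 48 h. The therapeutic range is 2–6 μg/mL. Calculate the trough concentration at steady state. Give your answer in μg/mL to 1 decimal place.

0.6 μg/mL

Over one 102-h interval, 102/48 ≈ 2.125 half-lives elapse, leaving f ≈ 0.2293 of each dose.
Single-dose peak C₀ = D/Vd = 521/263 ≈ 1.981 μg/mL.
Steady-state trough Cmin,ss = C₀·f/(1−f) ≈ 1.981 × 0.2293/0.7707 ≈ 0.589 μg/mL.
Trough 0.6 μg/mL vs MEC 2 μg/mL: subtherapeutic.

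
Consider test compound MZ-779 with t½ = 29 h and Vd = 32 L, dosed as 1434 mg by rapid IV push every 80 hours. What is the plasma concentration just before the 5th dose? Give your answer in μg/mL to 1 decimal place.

7.8 μg/mL

f = (1/2)^(τ/t½) = (1/2)^(80/29) ≈ 0.1478.
C₀ = D/Vd = 1434/32 ≈ 44.812 μg/mL.
Before the 5th dose, 4 doses have been given. Superposition: Cmin = C₀·(f + f² + … + f^4).
≈ 44.812 × (0.1478 + 0.0218 + 0.0032 + 0.0005) ≈ 44.812 × 0.1733 ≈ 7.766 μg/mL.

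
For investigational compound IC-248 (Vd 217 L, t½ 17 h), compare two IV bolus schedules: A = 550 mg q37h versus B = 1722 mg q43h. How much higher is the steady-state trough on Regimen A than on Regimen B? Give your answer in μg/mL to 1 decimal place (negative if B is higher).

Regimen A: f = (1/2)^(37/17) ≈ 0.2212; Cmin,ss = (550/217)·f/(1−f) ≈ 0.720 μg/mL.
Regimen B: f = (1/2)^(43/17) ≈ 0.1732; Cmin,ss = (1722/217)·f/(1−f) ≈ 1.662 μg/mL.
Difference ≈ 0.720 − 1.662 ≈ -0.942 μg/mL.

-0.9 μg/mL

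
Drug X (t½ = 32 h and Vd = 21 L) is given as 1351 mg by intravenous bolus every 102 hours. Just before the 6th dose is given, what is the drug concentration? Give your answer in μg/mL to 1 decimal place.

7.9 μg/mL

f = (1/2)^(τ/t½) = (1/2)^(102/32) ≈ 0.1098.
C₀ = D/Vd = 1351/21 ≈ 64.333 μg/mL.
Before the 6th dose, 5 doses have been given. Superposition: Cmin = C₀·(f + f² + … + f^5).
≈ 64.333 × (0.1098 + 0.0121 + 0.0013 + 0.0001 + 0.0000) ≈ 64.333 × 0.1233 ≈ 7.932 μg/mL.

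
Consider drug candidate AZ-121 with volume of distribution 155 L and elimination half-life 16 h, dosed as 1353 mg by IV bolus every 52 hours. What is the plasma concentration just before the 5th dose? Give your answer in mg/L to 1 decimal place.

f = (1/2)^(τ/t½) = (1/2)^(52/16) ≈ 0.1051.
C₀ = D/Vd = 1353/155 ≈ 8.729 mg/L.
Before the 5th dose, 4 doses have been given. Superposition: Cmin = C₀·(f + f² + … + f^4).
≈ 8.729 × (0.1051 + 0.0110 + 0.0012 + 0.0001) ≈ 8.729 × 0.1174 ≈ 1.025 mg/L.

1.0 mg/L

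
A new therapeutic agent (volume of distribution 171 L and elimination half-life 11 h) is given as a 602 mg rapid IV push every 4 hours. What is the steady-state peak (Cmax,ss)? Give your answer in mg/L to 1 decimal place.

Over one 4-h interval, 4/11 ≈ 0.36364 half-lives elapse, leaving f ≈ 0.7772 of each dose.
Accumulation ratio R = 1/(1 − f) ≈ 1/0.2228 ≈ 4.4883.
Each bolus raises the concentration by D/Vd = 602/171 ≈ 3.520 mg/L.
Steady-state peak Cmax,ss = C₀·R ≈ 3.520 × 4.4883 ≈ 15.799 mg/L.

15.8 mg/L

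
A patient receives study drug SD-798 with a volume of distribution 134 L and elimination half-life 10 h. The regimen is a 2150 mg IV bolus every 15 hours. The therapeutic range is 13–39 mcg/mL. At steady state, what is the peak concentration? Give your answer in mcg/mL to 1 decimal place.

24.8 mcg/mL

Over one 15-h interval, 15/10 ≈ 1.5 half-lives elapse, leaving f ≈ 0.3536 of each dose.
At steady state, accumulation factor R = 1/(1 − e^(−kτ)) ≈ 1.5470.
Each bolus raises the concentration by D/Vd = 2150/134 ≈ 16.045 mcg/mL.
Steady-state peak Cmax,ss = C₀·R ≈ 16.045 × 1.5470 ≈ 24.822 mcg/mL.
Peak 24.8 mcg/mL vs MTC 39 mcg/mL: below toxic threshold.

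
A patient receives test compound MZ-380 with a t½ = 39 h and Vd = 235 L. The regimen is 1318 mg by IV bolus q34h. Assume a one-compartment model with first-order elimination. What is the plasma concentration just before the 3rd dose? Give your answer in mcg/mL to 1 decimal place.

f = (1/2)^(τ/t½) = (1/2)^(34/39) ≈ 0.5465.
C₀ = D/Vd = 1318/235 ≈ 5.609 mcg/mL.
Before the 3rd dose, 2 doses have been given. Superposition: Cmin = C₀·(f + f²).
≈ 5.609 × (0.5465 + 0.2987) ≈ 5.609 × 0.8452 ≈ 4.741 mcg/mL.

4.7 mcg/mL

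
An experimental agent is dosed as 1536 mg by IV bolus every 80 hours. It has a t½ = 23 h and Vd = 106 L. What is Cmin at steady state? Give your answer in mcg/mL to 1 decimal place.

τ/t½ = 80/23 ≈ 3.4783, so fraction remaining f = (1/2)^(80/23) ≈ 0.0897.
Accumulation ratio R = 1/(1 − f) ≈ 1/0.9103 ≈ 1.0985.
Each bolus raises the concentration by D/Vd = 1536/106 ≈ 14.491 mcg/mL.
Cmax,ss = C₀/(1 − f) ≈ 14.491/0.9103 ≈ 15.919 mcg/mL.
One interval later, Cmin,ss = Cmax,ss·e^(−kτ) ≈ 15.919 × 0.0897 ≈ 1.428 mcg/mL.

1.4 mcg/mL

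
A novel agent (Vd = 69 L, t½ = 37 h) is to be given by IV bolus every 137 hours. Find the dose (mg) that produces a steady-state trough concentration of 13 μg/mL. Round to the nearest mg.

10782 mg

τ/t½ = 137/37 ≈ 3.7027, so f = (1/2)^(137/37) ≈ 0.076803.
Cmin,ss = (D/Vd)·f/(1−f), so D = Cmin,ss·Vd·(1−f)/f.
D = 13 × 69 × (1−f)/f ≈ 13 × 69 × 12.02032 ≈ 10782.23 mg.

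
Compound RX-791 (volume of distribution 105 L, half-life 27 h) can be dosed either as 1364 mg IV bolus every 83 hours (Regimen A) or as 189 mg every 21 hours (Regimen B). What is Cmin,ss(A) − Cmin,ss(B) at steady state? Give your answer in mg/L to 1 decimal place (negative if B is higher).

-0.8 mg/L

Regimen A: f = (1/2)^(83/27) ≈ 0.1187; Cmin,ss = (1364/105)·f/(1−f) ≈ 1.750 mg/L.
Regimen B: f = (1/2)^(21/27) ≈ 0.5833; Cmin,ss = (189/105)·f/(1−f) ≈ 2.520 mg/L.
Difference ≈ 1.750 − 2.520 ≈ -0.770 mg/L.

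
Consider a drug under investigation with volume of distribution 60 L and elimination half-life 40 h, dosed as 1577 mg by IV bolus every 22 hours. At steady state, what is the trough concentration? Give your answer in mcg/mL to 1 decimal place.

56.6 mcg/mL

k = ln2/t½ = ln2/40 ≈ 0.017329 h⁻¹; fraction remaining f = e^(−kτ) = e^(−0.017329×22) ≈ 0.6830.
At steady state, accumulation factor R = 1/(1 − e^(−kτ)) ≈ 3.1546.
Each bolus raises the concentration by D/Vd = 1577/60 ≈ 26.283 mcg/mL.
Cmax,ss = C₀/(1 − f) ≈ 26.283/0.3170 ≈ 82.912 mcg/mL.
Steady-state trough Cmin,ss = Cmax,ss·f ≈ 82.912 × 0.6830 ≈ 56.629 mcg/mL.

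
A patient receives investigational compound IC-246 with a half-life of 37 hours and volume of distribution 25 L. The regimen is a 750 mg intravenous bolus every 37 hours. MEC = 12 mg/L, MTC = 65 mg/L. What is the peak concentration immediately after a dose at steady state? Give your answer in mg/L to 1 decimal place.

τ = 37 h = 1 half-life, so f = (1/2)^1 = 0.5.
At steady state, R = 1/(1 − 0.5) = 2/1.
Single-dose peak C₀ = D/Vd = 750/25 = 30 mg/L.
Steady-state peak Cmax,ss = C₀·R = 30 × 2/1 ≈ 60.000 mg/L.
Peak 60.0 mg/L vs MTC 65 mg/L: below toxic threshold.

60.0 mg/L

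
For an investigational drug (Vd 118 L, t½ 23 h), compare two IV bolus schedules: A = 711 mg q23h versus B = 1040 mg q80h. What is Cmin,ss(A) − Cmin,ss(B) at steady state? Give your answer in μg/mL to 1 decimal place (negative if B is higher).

5.2 μg/mL

Regimen A: f = (1/2)^(23/23) ≈ 0.5000; Cmin,ss = (711/118)·f/(1−f) ≈ 6.025 μg/mL.
Regimen B: f = (1/2)^(80/23) ≈ 0.0897; Cmin,ss = (1040/118)·f/(1−f) ≈ 0.868 μg/mL.
Difference ≈ 6.025 − 0.868 ≈ 5.157 μg/mL.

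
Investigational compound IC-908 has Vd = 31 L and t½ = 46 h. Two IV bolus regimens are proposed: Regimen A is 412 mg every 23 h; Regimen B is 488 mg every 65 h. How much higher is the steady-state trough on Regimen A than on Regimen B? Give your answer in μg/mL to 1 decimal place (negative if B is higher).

22.6 μg/mL

Regimen A: f = (1/2)^(23/46) ≈ 0.7071; Cmin,ss = (412/31)·f/(1−f) ≈ 32.085 μg/mL.
Regimen B: f = (1/2)^(65/46) ≈ 0.3755; Cmin,ss = (488/31)·f/(1−f) ≈ 9.465 μg/mL.
Difference ≈ 32.085 − 9.465 ≈ 22.620 μg/mL.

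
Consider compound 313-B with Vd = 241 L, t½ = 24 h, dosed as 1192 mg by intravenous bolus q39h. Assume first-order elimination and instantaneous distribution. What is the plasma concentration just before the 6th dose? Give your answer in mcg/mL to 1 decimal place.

f = (1/2)^(τ/t½) = (1/2)^(39/24) ≈ 0.3242.
C₀ = D/Vd = 1192/241 ≈ 4.946 mcg/mL.
Before the 6th dose, 5 doses have been given. Superposition: Cmin = C₀·(f + f² + … + f^5).
≈ 4.946 × (0.3242 + 0.1051 + 0.0341 + 0.0110 + 0.0036) ≈ 4.946 × 0.4780 ≈ 2.364 mcg/mL.

2.4 mcg/mL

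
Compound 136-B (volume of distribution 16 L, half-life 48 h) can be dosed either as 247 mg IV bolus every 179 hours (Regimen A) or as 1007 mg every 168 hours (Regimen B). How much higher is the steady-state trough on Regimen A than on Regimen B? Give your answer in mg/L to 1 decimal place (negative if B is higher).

-4.8 mg/L

Regimen A: f = (1/2)^(179/48) ≈ 0.0754; Cmin,ss = (247/16)·f/(1−f) ≈ 1.259 mg/L.
Regimen B: f = (1/2)^(168/48) ≈ 0.0884; Cmin,ss = (1007/16)·f/(1−f) ≈ 6.103 mg/L.
Difference ≈ 1.259 − 6.103 ≈ -4.844 mg/L.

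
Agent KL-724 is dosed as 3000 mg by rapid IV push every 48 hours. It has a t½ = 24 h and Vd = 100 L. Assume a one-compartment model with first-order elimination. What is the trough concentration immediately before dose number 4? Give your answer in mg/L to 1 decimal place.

f = (1/2)^(τ/t½) = (1/2)^(48/24) ≈ 0.2500.
C₀ = D/Vd = 3000/100 ≈ 30.000 mg/L.
Before the 4th dose, 3 doses have been given. Superposition: Cmin = C₀·(f + f² + … + f^3).
≈ 30.000 × (0.2500 + 0.0625 + 0.0156) ≈ 30.000 × 0.3281 ≈ 9.843 mg/L.

9.8 mg/L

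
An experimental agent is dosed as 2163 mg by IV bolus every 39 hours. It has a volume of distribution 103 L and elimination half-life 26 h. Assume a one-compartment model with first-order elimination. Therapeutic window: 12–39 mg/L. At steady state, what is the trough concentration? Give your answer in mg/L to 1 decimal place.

Over one 39-h interval, 39/26 ≈ 1.5 half-lives elapse, leaving f ≈ 0.3536 of each dose.
At steady state, accumulation factor R = 1/(1 − e^(−kτ)) ≈ 1.5470.
Single-dose peak C₀ = D/Vd = 2163/103 ≈ 21.000 mg/L.
Cmax,ss = C₀/(1 − f) ≈ 21.000/0.6464 ≈ 32.488 mg/L.
One interval later, Cmin,ss = Cmax,ss·e^(−kτ) ≈ 32.488 × 0.3536 ≈ 11.488 mg/L.
Trough 11.5 mg/L vs MEC 12 mg/L: subtherapeutic.

11.5 mg/L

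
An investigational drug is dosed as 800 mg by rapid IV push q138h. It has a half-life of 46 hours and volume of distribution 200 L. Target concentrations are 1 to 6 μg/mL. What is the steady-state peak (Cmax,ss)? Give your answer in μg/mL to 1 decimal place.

4.6 μg/mL

The dosing interval is 3 half-lives, so f = 2^(−3) = 0.125.
At steady state, R = 1/(1 − 0.125) = 8/7.
Single-dose peak C₀ = D/Vd = 800/200 = 4 μg/mL.
Steady-state peak Cmax,ss = C₀·R = 4 × 8/7 ≈ 4.571 μg/mL.
Peak 4.6 μg/mL vs MTC 6 μg/mL: below toxic threshold.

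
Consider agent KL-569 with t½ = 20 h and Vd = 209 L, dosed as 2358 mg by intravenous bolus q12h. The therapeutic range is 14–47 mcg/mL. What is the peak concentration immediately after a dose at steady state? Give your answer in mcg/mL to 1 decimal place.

k = ln2/t½ = ln2/20 ≈ 0.034657 h⁻¹; fraction remaining f = e^(−kτ) = e^(−0.034657×12) ≈ 0.6598.
At steady state, accumulation factor R = 1/(1 − e^(−kτ)) ≈ 2.9394.
Each bolus raises the concentration by D/Vd = 2358/209 ≈ 11.282 mcg/mL.
Steady-state peak Cmax,ss = C₀·R ≈ 11.282 × 2.9394 ≈ 33.162 mcg/mL.
Peak 33.2 mcg/mL vs MTC 47 mcg/mL: below toxic threshold.

33.2 mcg/mL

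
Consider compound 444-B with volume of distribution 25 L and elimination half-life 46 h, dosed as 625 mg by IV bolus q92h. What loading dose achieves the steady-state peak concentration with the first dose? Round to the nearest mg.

f = (1/2)^(92/46) ≈ 0.250000; accumulation ratio R = 1/(1−f) ≈ 1.33333.
Loading dose to hit Cmax,ss on first dose: D_load = D_maint·R ≈ 625 × 1.33333 ≈ 833.33 mg.

833 mg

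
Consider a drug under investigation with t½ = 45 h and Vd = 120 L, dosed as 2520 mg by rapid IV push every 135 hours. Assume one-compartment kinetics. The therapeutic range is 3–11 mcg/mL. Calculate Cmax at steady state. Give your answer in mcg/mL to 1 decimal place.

24.0 mcg/mL

The dosing interval is 3 half-lives, so f = 2^(−3) = 0.125.
At steady state, R = 1/(1 − 0.125) = 8/7.
Single-dose peak C₀ = D/Vd = 2520/120 = 21 mcg/mL.
Steady-state peak Cmax,ss = C₀·R = 21 × 8/7 ≈ 24.000 mcg/mL.
Peak 24.0 mcg/mL vs MTC 11 mcg/mL: exceeds toxic threshold.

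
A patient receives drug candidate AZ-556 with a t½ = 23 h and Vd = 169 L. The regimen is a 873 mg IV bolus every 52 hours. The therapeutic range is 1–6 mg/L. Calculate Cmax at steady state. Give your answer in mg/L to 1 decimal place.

τ/t½ = 52/23 ≈ 2.2609, so fraction remaining f = (1/2)^(52/23) ≈ 0.2086.
Accumulation ratio R = 1/(1 − f) ≈ 1/0.7914 ≈ 1.2636.
Each bolus raises the concentration by D/Vd = 873/169 ≈ 5.166 mg/L.
Steady-state peak Cmax,ss = C₀·R ≈ 5.166 × 1.2636 ≈ 6.528 mg/L.
Peak 6.5 mg/L vs MTC 6 mg/L: exceeds toxic threshold.

6.5 mg/L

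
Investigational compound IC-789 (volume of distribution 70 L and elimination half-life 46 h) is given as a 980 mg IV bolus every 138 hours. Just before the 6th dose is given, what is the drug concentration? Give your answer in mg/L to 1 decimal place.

f = (1/2)^(τ/t½) = (1/2)^(138/46) ≈ 0.1250.
C₀ = D/Vd = 980/70 ≈ 14.000 mg/L.
Before the 6th dose, 5 doses have been given. Superposition: Cmin = C₀·(f + f² + … + f^5).
≈ 14.000 × (0.1250 + 0.0156 + 0.0020 + 0.0002 + 0.0000) ≈ 14.000 × 0.1428 ≈ 1.999 mg/L.

2.0 mg/L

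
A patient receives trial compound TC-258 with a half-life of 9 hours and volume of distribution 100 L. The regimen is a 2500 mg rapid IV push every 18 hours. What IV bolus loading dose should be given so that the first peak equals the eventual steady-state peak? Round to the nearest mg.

f = (1/2)^(18/9) ≈ 0.250000; accumulation ratio R = 1/(1−f) ≈ 1.33333.
Loading dose to hit Cmax,ss on first dose: D_load = D_maint·R ≈ 2500 × 1.33333 ≈ 3333.32 mg.

3333 mg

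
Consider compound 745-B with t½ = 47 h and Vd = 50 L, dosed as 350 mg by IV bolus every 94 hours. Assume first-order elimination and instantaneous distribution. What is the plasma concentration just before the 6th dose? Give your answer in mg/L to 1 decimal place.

2.3 mg/L

f = (1/2)^(τ/t½) = (1/2)^(94/47) ≈ 0.2500.
C₀ = D/Vd = 350/50 ≈ 7.000 mg/L.
Before the 6th dose, 5 doses have been given. Superposition: Cmin = C₀·(f + f² + … + f^5).
≈ 7.000 × (0.2500 + 0.0625 + 0.0156 + 0.0039 + 0.0010) ≈ 7.000 × 0.3330 ≈ 2.331 mg/L.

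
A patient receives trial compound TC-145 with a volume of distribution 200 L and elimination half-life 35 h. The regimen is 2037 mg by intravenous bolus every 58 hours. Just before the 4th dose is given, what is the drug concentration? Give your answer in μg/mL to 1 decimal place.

f = (1/2)^(τ/t½) = (1/2)^(58/35) ≈ 0.3171.
C₀ = D/Vd = 2037/200 ≈ 10.185 μg/mL.
Before the 4th dose, 3 doses have been given. Superposition: Cmin = C₀·(f + f² + … + f^3).
≈ 10.185 × (0.3171 + 0.1006 + 0.0319) ≈ 10.185 × 0.4496 ≈ 4.579 μg/mL.

4.6 μg/mL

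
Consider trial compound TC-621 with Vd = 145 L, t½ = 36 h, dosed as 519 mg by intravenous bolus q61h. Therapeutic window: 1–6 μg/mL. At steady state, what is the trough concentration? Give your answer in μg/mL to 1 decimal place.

Over one 61-h interval, 61/36 ≈ 1.6944 half-lives elapse, leaving f ≈ 0.3090 of each dose.
Each bolus raises the concentration by D/Vd = 519/145 ≈ 3.579 μg/mL.
Steady-state trough Cmin,ss = C₀·f/(1−f) ≈ 3.579 × 0.3090/0.6910 ≈ 1.600 μg/mL.
Trough 1.6 μg/mL vs MEC 1 μg/mL: adequate.

1.6 μg/mL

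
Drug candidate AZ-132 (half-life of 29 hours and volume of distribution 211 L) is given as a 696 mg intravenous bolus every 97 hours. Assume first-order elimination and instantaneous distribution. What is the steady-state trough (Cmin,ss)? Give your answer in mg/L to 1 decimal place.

τ/t½ = 97/29 ≈ 3.3448, so fraction remaining f = (1/2)^(97/29) ≈ 0.0984.
At steady state, accumulation factor R = 1/(1 − e^(−kτ)) ≈ 1.1091.
Single-dose peak C₀ = D/Vd = 696/211 ≈ 3.299 mg/L.
Cmax,ss = C₀/(1 − f) ≈ 3.299/0.9016 ≈ 3.659 mg/L.
One interval later, Cmin,ss = Cmax,ss·e^(−kτ) ≈ 3.659 × 0.0984 ≈ 0.360 mg/L.

0.4 mg/L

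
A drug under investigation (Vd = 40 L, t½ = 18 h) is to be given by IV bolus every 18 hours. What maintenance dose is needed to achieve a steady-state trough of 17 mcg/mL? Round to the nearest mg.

680 mg

τ/t½ = 18/18 ≈ 1, so f = (1/2)^(18/18) ≈ 0.500000.
Cmin,ss = (D/Vd)·f/(1−f), so D = Cmin,ss·Vd·(1−f)/f.
D = 17 × 40 × (1−f)/f ≈ 17 × 40 × 1.00000 ≈ 680.00 mg.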